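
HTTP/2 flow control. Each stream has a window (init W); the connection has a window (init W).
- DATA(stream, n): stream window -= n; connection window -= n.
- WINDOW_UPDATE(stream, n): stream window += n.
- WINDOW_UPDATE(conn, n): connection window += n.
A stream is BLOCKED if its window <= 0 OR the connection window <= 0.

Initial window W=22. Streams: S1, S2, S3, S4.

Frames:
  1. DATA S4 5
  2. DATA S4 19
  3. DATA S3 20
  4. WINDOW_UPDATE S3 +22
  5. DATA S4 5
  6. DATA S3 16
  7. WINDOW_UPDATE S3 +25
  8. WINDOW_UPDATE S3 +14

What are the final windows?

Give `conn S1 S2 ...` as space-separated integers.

Op 1: conn=17 S1=22 S2=22 S3=22 S4=17 blocked=[]
Op 2: conn=-2 S1=22 S2=22 S3=22 S4=-2 blocked=[1, 2, 3, 4]
Op 3: conn=-22 S1=22 S2=22 S3=2 S4=-2 blocked=[1, 2, 3, 4]
Op 4: conn=-22 S1=22 S2=22 S3=24 S4=-2 blocked=[1, 2, 3, 4]
Op 5: conn=-27 S1=22 S2=22 S3=24 S4=-7 blocked=[1, 2, 3, 4]
Op 6: conn=-43 S1=22 S2=22 S3=8 S4=-7 blocked=[1, 2, 3, 4]
Op 7: conn=-43 S1=22 S2=22 S3=33 S4=-7 blocked=[1, 2, 3, 4]
Op 8: conn=-43 S1=22 S2=22 S3=47 S4=-7 blocked=[1, 2, 3, 4]

Answer: -43 22 22 47 -7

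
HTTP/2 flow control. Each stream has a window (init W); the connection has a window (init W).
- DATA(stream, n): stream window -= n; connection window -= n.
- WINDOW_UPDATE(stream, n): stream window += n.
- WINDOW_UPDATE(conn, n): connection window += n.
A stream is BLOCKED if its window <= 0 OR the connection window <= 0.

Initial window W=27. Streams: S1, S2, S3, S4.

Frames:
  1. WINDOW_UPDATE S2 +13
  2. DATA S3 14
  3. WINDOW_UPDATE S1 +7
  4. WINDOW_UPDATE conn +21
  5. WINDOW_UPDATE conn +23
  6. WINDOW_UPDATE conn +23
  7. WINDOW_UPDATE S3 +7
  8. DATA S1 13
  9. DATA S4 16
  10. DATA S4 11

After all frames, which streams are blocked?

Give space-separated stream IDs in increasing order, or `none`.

Op 1: conn=27 S1=27 S2=40 S3=27 S4=27 blocked=[]
Op 2: conn=13 S1=27 S2=40 S3=13 S4=27 blocked=[]
Op 3: conn=13 S1=34 S2=40 S3=13 S4=27 blocked=[]
Op 4: conn=34 S1=34 S2=40 S3=13 S4=27 blocked=[]
Op 5: conn=57 S1=34 S2=40 S3=13 S4=27 blocked=[]
Op 6: conn=80 S1=34 S2=40 S3=13 S4=27 blocked=[]
Op 7: conn=80 S1=34 S2=40 S3=20 S4=27 blocked=[]
Op 8: conn=67 S1=21 S2=40 S3=20 S4=27 blocked=[]
Op 9: conn=51 S1=21 S2=40 S3=20 S4=11 blocked=[]
Op 10: conn=40 S1=21 S2=40 S3=20 S4=0 blocked=[4]

Answer: S4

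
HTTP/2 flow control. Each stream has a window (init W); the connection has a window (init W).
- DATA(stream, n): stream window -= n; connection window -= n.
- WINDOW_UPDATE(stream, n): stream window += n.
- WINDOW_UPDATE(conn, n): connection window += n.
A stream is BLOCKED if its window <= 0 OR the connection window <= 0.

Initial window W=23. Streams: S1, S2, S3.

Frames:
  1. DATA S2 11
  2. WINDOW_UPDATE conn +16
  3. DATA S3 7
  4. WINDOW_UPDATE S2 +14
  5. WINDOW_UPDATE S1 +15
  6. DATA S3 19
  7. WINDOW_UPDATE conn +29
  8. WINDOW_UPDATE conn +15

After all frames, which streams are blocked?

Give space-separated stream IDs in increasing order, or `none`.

Op 1: conn=12 S1=23 S2=12 S3=23 blocked=[]
Op 2: conn=28 S1=23 S2=12 S3=23 blocked=[]
Op 3: conn=21 S1=23 S2=12 S3=16 blocked=[]
Op 4: conn=21 S1=23 S2=26 S3=16 blocked=[]
Op 5: conn=21 S1=38 S2=26 S3=16 blocked=[]
Op 6: conn=2 S1=38 S2=26 S3=-3 blocked=[3]
Op 7: conn=31 S1=38 S2=26 S3=-3 blocked=[3]
Op 8: conn=46 S1=38 S2=26 S3=-3 blocked=[3]

Answer: S3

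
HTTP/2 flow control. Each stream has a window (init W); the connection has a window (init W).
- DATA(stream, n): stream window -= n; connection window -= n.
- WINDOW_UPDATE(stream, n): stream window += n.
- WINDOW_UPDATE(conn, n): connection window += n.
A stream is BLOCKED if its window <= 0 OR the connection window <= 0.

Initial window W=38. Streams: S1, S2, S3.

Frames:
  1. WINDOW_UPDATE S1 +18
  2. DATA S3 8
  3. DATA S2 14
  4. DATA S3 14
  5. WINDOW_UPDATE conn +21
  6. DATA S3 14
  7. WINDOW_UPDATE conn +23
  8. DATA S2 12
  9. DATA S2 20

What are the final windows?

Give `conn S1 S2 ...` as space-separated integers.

Answer: 0 56 -8 2

Derivation:
Op 1: conn=38 S1=56 S2=38 S3=38 blocked=[]
Op 2: conn=30 S1=56 S2=38 S3=30 blocked=[]
Op 3: conn=16 S1=56 S2=24 S3=30 blocked=[]
Op 4: conn=2 S1=56 S2=24 S3=16 blocked=[]
Op 5: conn=23 S1=56 S2=24 S3=16 blocked=[]
Op 6: conn=9 S1=56 S2=24 S3=2 blocked=[]
Op 7: conn=32 S1=56 S2=24 S3=2 blocked=[]
Op 8: conn=20 S1=56 S2=12 S3=2 blocked=[]
Op 9: conn=0 S1=56 S2=-8 S3=2 blocked=[1, 2, 3]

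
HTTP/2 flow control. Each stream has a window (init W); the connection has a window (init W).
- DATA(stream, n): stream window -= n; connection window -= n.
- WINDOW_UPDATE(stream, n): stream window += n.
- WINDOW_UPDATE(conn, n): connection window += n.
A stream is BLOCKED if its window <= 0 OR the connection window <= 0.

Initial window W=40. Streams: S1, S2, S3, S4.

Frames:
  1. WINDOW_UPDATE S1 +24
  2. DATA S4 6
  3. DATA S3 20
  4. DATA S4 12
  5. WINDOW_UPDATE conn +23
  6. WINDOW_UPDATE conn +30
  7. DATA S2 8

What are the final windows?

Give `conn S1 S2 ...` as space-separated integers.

Answer: 47 64 32 20 22

Derivation:
Op 1: conn=40 S1=64 S2=40 S3=40 S4=40 blocked=[]
Op 2: conn=34 S1=64 S2=40 S3=40 S4=34 blocked=[]
Op 3: conn=14 S1=64 S2=40 S3=20 S4=34 blocked=[]
Op 4: conn=2 S1=64 S2=40 S3=20 S4=22 blocked=[]
Op 5: conn=25 S1=64 S2=40 S3=20 S4=22 blocked=[]
Op 6: conn=55 S1=64 S2=40 S3=20 S4=22 blocked=[]
Op 7: conn=47 S1=64 S2=32 S3=20 S4=22 blocked=[]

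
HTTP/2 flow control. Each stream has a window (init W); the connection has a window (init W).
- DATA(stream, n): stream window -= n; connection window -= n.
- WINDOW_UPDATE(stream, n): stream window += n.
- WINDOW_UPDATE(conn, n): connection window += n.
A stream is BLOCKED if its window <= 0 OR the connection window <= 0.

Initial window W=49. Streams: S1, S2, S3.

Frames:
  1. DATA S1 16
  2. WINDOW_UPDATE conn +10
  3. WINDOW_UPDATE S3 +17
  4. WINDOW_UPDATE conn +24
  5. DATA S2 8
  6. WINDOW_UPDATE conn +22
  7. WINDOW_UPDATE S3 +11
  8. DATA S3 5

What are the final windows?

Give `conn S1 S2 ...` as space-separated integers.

Answer: 76 33 41 72

Derivation:
Op 1: conn=33 S1=33 S2=49 S3=49 blocked=[]
Op 2: conn=43 S1=33 S2=49 S3=49 blocked=[]
Op 3: conn=43 S1=33 S2=49 S3=66 blocked=[]
Op 4: conn=67 S1=33 S2=49 S3=66 blocked=[]
Op 5: conn=59 S1=33 S2=41 S3=66 blocked=[]
Op 6: conn=81 S1=33 S2=41 S3=66 blocked=[]
Op 7: conn=81 S1=33 S2=41 S3=77 blocked=[]
Op 8: conn=76 S1=33 S2=41 S3=72 blocked=[]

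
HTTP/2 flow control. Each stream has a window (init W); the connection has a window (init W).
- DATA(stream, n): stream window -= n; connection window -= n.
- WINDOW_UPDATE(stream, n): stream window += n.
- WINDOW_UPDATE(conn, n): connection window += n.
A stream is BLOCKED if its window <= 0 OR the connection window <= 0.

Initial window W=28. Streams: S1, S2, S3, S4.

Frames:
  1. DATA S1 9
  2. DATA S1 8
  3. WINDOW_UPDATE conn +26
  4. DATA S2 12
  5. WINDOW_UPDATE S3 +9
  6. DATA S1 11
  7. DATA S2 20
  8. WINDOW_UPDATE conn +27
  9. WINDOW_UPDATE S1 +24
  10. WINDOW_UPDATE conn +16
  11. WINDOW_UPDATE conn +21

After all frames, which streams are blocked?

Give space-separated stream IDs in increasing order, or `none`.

Answer: S2

Derivation:
Op 1: conn=19 S1=19 S2=28 S3=28 S4=28 blocked=[]
Op 2: conn=11 S1=11 S2=28 S3=28 S4=28 blocked=[]
Op 3: conn=37 S1=11 S2=28 S3=28 S4=28 blocked=[]
Op 4: conn=25 S1=11 S2=16 S3=28 S4=28 blocked=[]
Op 5: conn=25 S1=11 S2=16 S3=37 S4=28 blocked=[]
Op 6: conn=14 S1=0 S2=16 S3=37 S4=28 blocked=[1]
Op 7: conn=-6 S1=0 S2=-4 S3=37 S4=28 blocked=[1, 2, 3, 4]
Op 8: conn=21 S1=0 S2=-4 S3=37 S4=28 blocked=[1, 2]
Op 9: conn=21 S1=24 S2=-4 S3=37 S4=28 blocked=[2]
Op 10: conn=37 S1=24 S2=-4 S3=37 S4=28 blocked=[2]
Op 11: conn=58 S1=24 S2=-4 S3=37 S4=28 blocked=[2]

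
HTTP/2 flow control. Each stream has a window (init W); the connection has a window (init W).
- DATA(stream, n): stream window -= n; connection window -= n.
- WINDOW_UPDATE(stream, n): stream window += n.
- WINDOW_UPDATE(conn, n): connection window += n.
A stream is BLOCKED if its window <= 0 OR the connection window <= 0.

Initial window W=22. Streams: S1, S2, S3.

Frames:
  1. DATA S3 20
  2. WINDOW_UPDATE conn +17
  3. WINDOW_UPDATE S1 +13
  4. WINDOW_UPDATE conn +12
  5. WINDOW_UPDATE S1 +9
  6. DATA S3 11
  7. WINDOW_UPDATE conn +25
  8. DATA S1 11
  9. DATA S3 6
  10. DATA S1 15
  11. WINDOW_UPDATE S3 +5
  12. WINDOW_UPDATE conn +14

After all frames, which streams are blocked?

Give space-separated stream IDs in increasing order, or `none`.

Answer: S3

Derivation:
Op 1: conn=2 S1=22 S2=22 S3=2 blocked=[]
Op 2: conn=19 S1=22 S2=22 S3=2 blocked=[]
Op 3: conn=19 S1=35 S2=22 S3=2 blocked=[]
Op 4: conn=31 S1=35 S2=22 S3=2 blocked=[]
Op 5: conn=31 S1=44 S2=22 S3=2 blocked=[]
Op 6: conn=20 S1=44 S2=22 S3=-9 blocked=[3]
Op 7: conn=45 S1=44 S2=22 S3=-9 blocked=[3]
Op 8: conn=34 S1=33 S2=22 S3=-9 blocked=[3]
Op 9: conn=28 S1=33 S2=22 S3=-15 blocked=[3]
Op 10: conn=13 S1=18 S2=22 S3=-15 blocked=[3]
Op 11: conn=13 S1=18 S2=22 S3=-10 blocked=[3]
Op 12: conn=27 S1=18 S2=22 S3=-10 blocked=[3]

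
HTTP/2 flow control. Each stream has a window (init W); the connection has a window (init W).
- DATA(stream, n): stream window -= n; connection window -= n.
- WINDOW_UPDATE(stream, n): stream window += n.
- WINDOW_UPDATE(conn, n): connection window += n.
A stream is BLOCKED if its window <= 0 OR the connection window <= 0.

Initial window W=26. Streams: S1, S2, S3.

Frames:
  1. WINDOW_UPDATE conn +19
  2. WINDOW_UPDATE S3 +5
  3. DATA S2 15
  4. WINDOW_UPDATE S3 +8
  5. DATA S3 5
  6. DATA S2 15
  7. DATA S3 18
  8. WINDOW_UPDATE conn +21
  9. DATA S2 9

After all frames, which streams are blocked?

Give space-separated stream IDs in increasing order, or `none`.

Answer: S2

Derivation:
Op 1: conn=45 S1=26 S2=26 S3=26 blocked=[]
Op 2: conn=45 S1=26 S2=26 S3=31 blocked=[]
Op 3: conn=30 S1=26 S2=11 S3=31 blocked=[]
Op 4: conn=30 S1=26 S2=11 S3=39 blocked=[]
Op 5: conn=25 S1=26 S2=11 S3=34 blocked=[]
Op 6: conn=10 S1=26 S2=-4 S3=34 blocked=[2]
Op 7: conn=-8 S1=26 S2=-4 S3=16 blocked=[1, 2, 3]
Op 8: conn=13 S1=26 S2=-4 S3=16 blocked=[2]
Op 9: conn=4 S1=26 S2=-13 S3=16 blocked=[2]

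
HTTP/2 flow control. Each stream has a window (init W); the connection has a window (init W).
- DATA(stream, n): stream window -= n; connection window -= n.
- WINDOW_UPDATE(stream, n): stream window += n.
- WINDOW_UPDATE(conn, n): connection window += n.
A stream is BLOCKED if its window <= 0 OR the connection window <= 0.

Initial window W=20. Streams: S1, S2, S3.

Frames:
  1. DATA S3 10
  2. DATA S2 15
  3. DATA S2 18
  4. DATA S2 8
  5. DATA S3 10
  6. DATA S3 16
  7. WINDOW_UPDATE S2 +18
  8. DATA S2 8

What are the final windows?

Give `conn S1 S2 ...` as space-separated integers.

Op 1: conn=10 S1=20 S2=20 S3=10 blocked=[]
Op 2: conn=-5 S1=20 S2=5 S3=10 blocked=[1, 2, 3]
Op 3: conn=-23 S1=20 S2=-13 S3=10 blocked=[1, 2, 3]
Op 4: conn=-31 S1=20 S2=-21 S3=10 blocked=[1, 2, 3]
Op 5: conn=-41 S1=20 S2=-21 S3=0 blocked=[1, 2, 3]
Op 6: conn=-57 S1=20 S2=-21 S3=-16 blocked=[1, 2, 3]
Op 7: conn=-57 S1=20 S2=-3 S3=-16 blocked=[1, 2, 3]
Op 8: conn=-65 S1=20 S2=-11 S3=-16 blocked=[1, 2, 3]

Answer: -65 20 -11 -16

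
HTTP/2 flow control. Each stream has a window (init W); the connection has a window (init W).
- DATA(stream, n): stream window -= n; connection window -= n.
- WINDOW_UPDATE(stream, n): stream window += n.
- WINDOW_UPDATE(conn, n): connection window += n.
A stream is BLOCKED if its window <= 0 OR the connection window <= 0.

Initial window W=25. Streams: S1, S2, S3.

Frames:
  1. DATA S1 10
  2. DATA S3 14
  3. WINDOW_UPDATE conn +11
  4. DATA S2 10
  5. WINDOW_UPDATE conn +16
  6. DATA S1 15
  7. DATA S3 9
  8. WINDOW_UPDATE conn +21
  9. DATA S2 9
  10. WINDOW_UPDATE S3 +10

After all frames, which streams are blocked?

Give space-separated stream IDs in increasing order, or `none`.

Op 1: conn=15 S1=15 S2=25 S3=25 blocked=[]
Op 2: conn=1 S1=15 S2=25 S3=11 blocked=[]
Op 3: conn=12 S1=15 S2=25 S3=11 blocked=[]
Op 4: conn=2 S1=15 S2=15 S3=11 blocked=[]
Op 5: conn=18 S1=15 S2=15 S3=11 blocked=[]
Op 6: conn=3 S1=0 S2=15 S3=11 blocked=[1]
Op 7: conn=-6 S1=0 S2=15 S3=2 blocked=[1, 2, 3]
Op 8: conn=15 S1=0 S2=15 S3=2 blocked=[1]
Op 9: conn=6 S1=0 S2=6 S3=2 blocked=[1]
Op 10: conn=6 S1=0 S2=6 S3=12 blocked=[1]

Answer: S1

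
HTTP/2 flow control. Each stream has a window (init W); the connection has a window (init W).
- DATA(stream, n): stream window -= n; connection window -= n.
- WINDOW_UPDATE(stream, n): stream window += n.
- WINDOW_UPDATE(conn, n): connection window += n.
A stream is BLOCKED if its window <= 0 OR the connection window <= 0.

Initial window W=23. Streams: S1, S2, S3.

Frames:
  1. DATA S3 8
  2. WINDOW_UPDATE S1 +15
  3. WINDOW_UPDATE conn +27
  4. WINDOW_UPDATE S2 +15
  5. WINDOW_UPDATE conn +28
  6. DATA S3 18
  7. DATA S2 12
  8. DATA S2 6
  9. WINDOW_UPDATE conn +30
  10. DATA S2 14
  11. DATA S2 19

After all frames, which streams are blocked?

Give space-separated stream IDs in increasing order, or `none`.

Answer: S2 S3

Derivation:
Op 1: conn=15 S1=23 S2=23 S3=15 blocked=[]
Op 2: conn=15 S1=38 S2=23 S3=15 blocked=[]
Op 3: conn=42 S1=38 S2=23 S3=15 blocked=[]
Op 4: conn=42 S1=38 S2=38 S3=15 blocked=[]
Op 5: conn=70 S1=38 S2=38 S3=15 blocked=[]
Op 6: conn=52 S1=38 S2=38 S3=-3 blocked=[3]
Op 7: conn=40 S1=38 S2=26 S3=-3 blocked=[3]
Op 8: conn=34 S1=38 S2=20 S3=-3 blocked=[3]
Op 9: conn=64 S1=38 S2=20 S3=-3 blocked=[3]
Op 10: conn=50 S1=38 S2=6 S3=-3 blocked=[3]
Op 11: conn=31 S1=38 S2=-13 S3=-3 blocked=[2, 3]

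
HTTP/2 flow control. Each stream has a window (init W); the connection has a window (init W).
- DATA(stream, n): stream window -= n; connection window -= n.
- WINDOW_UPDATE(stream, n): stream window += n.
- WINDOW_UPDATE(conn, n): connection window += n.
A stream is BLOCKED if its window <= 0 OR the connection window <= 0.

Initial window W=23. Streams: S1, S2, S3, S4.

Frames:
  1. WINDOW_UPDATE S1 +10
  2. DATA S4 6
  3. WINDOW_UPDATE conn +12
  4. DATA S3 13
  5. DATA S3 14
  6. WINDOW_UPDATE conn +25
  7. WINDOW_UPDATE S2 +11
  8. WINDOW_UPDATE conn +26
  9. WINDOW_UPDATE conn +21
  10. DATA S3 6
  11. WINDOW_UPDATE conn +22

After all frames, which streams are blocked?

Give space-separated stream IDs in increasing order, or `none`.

Answer: S3

Derivation:
Op 1: conn=23 S1=33 S2=23 S3=23 S4=23 blocked=[]
Op 2: conn=17 S1=33 S2=23 S3=23 S4=17 blocked=[]
Op 3: conn=29 S1=33 S2=23 S3=23 S4=17 blocked=[]
Op 4: conn=16 S1=33 S2=23 S3=10 S4=17 blocked=[]
Op 5: conn=2 S1=33 S2=23 S3=-4 S4=17 blocked=[3]
Op 6: conn=27 S1=33 S2=23 S3=-4 S4=17 blocked=[3]
Op 7: conn=27 S1=33 S2=34 S3=-4 S4=17 blocked=[3]
Op 8: conn=53 S1=33 S2=34 S3=-4 S4=17 blocked=[3]
Op 9: conn=74 S1=33 S2=34 S3=-4 S4=17 blocked=[3]
Op 10: conn=68 S1=33 S2=34 S3=-10 S4=17 blocked=[3]
Op 11: conn=90 S1=33 S2=34 S3=-10 S4=17 blocked=[3]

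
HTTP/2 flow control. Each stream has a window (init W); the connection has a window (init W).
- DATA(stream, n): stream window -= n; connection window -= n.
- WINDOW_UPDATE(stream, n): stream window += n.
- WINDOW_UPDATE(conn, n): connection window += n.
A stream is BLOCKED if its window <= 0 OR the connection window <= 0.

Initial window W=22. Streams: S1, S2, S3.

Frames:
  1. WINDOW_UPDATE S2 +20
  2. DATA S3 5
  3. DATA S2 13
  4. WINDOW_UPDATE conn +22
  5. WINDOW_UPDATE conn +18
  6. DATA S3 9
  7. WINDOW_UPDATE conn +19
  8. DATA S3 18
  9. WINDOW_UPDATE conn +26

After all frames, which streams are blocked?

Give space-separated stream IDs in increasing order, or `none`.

Answer: S3

Derivation:
Op 1: conn=22 S1=22 S2=42 S3=22 blocked=[]
Op 2: conn=17 S1=22 S2=42 S3=17 blocked=[]
Op 3: conn=4 S1=22 S2=29 S3=17 blocked=[]
Op 4: conn=26 S1=22 S2=29 S3=17 blocked=[]
Op 5: conn=44 S1=22 S2=29 S3=17 blocked=[]
Op 6: conn=35 S1=22 S2=29 S3=8 blocked=[]
Op 7: conn=54 S1=22 S2=29 S3=8 blocked=[]
Op 8: conn=36 S1=22 S2=29 S3=-10 blocked=[3]
Op 9: conn=62 S1=22 S2=29 S3=-10 blocked=[3]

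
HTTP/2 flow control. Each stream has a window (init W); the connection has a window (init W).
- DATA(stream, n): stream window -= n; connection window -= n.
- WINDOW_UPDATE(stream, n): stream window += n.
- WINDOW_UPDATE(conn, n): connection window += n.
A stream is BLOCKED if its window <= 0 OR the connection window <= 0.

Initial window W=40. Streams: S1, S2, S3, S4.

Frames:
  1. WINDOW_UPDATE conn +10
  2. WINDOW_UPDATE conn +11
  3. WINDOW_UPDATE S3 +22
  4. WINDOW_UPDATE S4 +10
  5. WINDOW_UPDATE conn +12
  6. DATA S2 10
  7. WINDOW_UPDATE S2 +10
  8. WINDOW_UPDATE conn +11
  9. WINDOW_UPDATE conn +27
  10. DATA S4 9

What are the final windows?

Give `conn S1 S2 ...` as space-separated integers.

Op 1: conn=50 S1=40 S2=40 S3=40 S4=40 blocked=[]
Op 2: conn=61 S1=40 S2=40 S3=40 S4=40 blocked=[]
Op 3: conn=61 S1=40 S2=40 S3=62 S4=40 blocked=[]
Op 4: conn=61 S1=40 S2=40 S3=62 S4=50 blocked=[]
Op 5: conn=73 S1=40 S2=40 S3=62 S4=50 blocked=[]
Op 6: conn=63 S1=40 S2=30 S3=62 S4=50 blocked=[]
Op 7: conn=63 S1=40 S2=40 S3=62 S4=50 blocked=[]
Op 8: conn=74 S1=40 S2=40 S3=62 S4=50 blocked=[]
Op 9: conn=101 S1=40 S2=40 S3=62 S4=50 blocked=[]
Op 10: conn=92 S1=40 S2=40 S3=62 S4=41 blocked=[]

Answer: 92 40 40 62 41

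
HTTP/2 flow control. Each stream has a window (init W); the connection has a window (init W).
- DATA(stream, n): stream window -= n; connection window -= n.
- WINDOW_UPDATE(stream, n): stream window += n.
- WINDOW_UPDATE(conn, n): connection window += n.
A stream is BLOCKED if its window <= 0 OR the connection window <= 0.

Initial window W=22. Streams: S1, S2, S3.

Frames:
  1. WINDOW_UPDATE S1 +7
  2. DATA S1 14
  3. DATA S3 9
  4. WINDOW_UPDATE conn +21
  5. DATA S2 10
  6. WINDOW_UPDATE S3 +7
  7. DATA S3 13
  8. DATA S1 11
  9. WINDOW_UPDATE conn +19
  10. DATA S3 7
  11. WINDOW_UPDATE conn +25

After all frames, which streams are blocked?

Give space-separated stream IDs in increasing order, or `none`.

Answer: S3

Derivation:
Op 1: conn=22 S1=29 S2=22 S3=22 blocked=[]
Op 2: conn=8 S1=15 S2=22 S3=22 blocked=[]
Op 3: conn=-1 S1=15 S2=22 S3=13 blocked=[1, 2, 3]
Op 4: conn=20 S1=15 S2=22 S3=13 blocked=[]
Op 5: conn=10 S1=15 S2=12 S3=13 blocked=[]
Op 6: conn=10 S1=15 S2=12 S3=20 blocked=[]
Op 7: conn=-3 S1=15 S2=12 S3=7 blocked=[1, 2, 3]
Op 8: conn=-14 S1=4 S2=12 S3=7 blocked=[1, 2, 3]
Op 9: conn=5 S1=4 S2=12 S3=7 blocked=[]
Op 10: conn=-2 S1=4 S2=12 S3=0 blocked=[1, 2, 3]
Op 11: conn=23 S1=4 S2=12 S3=0 blocked=[3]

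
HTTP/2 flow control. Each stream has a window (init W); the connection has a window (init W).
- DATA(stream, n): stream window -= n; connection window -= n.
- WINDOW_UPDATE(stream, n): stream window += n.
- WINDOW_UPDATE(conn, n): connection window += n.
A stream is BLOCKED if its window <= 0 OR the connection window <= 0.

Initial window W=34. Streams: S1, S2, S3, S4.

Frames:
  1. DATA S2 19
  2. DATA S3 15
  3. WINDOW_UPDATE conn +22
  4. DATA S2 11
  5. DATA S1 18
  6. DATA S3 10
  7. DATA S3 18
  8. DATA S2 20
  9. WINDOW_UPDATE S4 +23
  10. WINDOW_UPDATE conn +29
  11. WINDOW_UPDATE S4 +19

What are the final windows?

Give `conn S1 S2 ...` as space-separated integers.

Answer: -26 16 -16 -9 76

Derivation:
Op 1: conn=15 S1=34 S2=15 S3=34 S4=34 blocked=[]
Op 2: conn=0 S1=34 S2=15 S3=19 S4=34 blocked=[1, 2, 3, 4]
Op 3: conn=22 S1=34 S2=15 S3=19 S4=34 blocked=[]
Op 4: conn=11 S1=34 S2=4 S3=19 S4=34 blocked=[]
Op 5: conn=-7 S1=16 S2=4 S3=19 S4=34 blocked=[1, 2, 3, 4]
Op 6: conn=-17 S1=16 S2=4 S3=9 S4=34 blocked=[1, 2, 3, 4]
Op 7: conn=-35 S1=16 S2=4 S3=-9 S4=34 blocked=[1, 2, 3, 4]
Op 8: conn=-55 S1=16 S2=-16 S3=-9 S4=34 blocked=[1, 2, 3, 4]
Op 9: conn=-55 S1=16 S2=-16 S3=-9 S4=57 blocked=[1, 2, 3, 4]
Op 10: conn=-26 S1=16 S2=-16 S3=-9 S4=57 blocked=[1, 2, 3, 4]
Op 11: conn=-26 S1=16 S2=-16 S3=-9 S4=76 blocked=[1, 2, 3, 4]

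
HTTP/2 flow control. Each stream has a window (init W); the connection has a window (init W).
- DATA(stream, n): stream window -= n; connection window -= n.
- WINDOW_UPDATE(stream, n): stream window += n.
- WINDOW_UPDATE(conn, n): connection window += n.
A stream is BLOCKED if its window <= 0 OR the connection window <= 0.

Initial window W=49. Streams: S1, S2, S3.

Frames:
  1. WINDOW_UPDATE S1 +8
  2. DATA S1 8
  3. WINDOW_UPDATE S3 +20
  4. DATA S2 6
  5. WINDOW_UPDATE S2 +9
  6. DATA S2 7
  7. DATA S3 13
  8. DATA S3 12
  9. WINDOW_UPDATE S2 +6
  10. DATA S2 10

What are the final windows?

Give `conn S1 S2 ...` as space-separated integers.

Answer: -7 49 41 44

Derivation:
Op 1: conn=49 S1=57 S2=49 S3=49 blocked=[]
Op 2: conn=41 S1=49 S2=49 S3=49 blocked=[]
Op 3: conn=41 S1=49 S2=49 S3=69 blocked=[]
Op 4: conn=35 S1=49 S2=43 S3=69 blocked=[]
Op 5: conn=35 S1=49 S2=52 S3=69 blocked=[]
Op 6: conn=28 S1=49 S2=45 S3=69 blocked=[]
Op 7: conn=15 S1=49 S2=45 S3=56 blocked=[]
Op 8: conn=3 S1=49 S2=45 S3=44 blocked=[]
Op 9: conn=3 S1=49 S2=51 S3=44 blocked=[]
Op 10: conn=-7 S1=49 S2=41 S3=44 blocked=[1, 2, 3]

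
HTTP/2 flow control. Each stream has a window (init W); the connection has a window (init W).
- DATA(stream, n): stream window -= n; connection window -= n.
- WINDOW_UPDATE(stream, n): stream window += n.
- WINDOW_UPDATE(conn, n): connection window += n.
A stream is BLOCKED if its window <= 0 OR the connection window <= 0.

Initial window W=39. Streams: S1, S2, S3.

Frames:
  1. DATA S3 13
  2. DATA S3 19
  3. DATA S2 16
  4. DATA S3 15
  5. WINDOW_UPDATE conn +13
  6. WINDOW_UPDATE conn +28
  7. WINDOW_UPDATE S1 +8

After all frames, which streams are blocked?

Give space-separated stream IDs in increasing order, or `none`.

Answer: S3

Derivation:
Op 1: conn=26 S1=39 S2=39 S3=26 blocked=[]
Op 2: conn=7 S1=39 S2=39 S3=7 blocked=[]
Op 3: conn=-9 S1=39 S2=23 S3=7 blocked=[1, 2, 3]
Op 4: conn=-24 S1=39 S2=23 S3=-8 blocked=[1, 2, 3]
Op 5: conn=-11 S1=39 S2=23 S3=-8 blocked=[1, 2, 3]
Op 6: conn=17 S1=39 S2=23 S3=-8 blocked=[3]
Op 7: conn=17 S1=47 S2=23 S3=-8 blocked=[3]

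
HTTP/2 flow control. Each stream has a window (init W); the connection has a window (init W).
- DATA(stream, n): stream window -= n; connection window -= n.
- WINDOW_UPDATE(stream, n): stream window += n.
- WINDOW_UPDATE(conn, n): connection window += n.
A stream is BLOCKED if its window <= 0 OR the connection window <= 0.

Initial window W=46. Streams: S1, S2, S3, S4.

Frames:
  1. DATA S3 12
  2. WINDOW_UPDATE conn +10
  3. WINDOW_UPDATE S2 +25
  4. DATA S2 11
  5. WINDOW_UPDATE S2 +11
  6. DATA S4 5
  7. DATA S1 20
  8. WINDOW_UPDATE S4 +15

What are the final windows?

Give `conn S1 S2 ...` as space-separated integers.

Op 1: conn=34 S1=46 S2=46 S3=34 S4=46 blocked=[]
Op 2: conn=44 S1=46 S2=46 S3=34 S4=46 blocked=[]
Op 3: conn=44 S1=46 S2=71 S3=34 S4=46 blocked=[]
Op 4: conn=33 S1=46 S2=60 S3=34 S4=46 blocked=[]
Op 5: conn=33 S1=46 S2=71 S3=34 S4=46 blocked=[]
Op 6: conn=28 S1=46 S2=71 S3=34 S4=41 blocked=[]
Op 7: conn=8 S1=26 S2=71 S3=34 S4=41 blocked=[]
Op 8: conn=8 S1=26 S2=71 S3=34 S4=56 blocked=[]

Answer: 8 26 71 34 56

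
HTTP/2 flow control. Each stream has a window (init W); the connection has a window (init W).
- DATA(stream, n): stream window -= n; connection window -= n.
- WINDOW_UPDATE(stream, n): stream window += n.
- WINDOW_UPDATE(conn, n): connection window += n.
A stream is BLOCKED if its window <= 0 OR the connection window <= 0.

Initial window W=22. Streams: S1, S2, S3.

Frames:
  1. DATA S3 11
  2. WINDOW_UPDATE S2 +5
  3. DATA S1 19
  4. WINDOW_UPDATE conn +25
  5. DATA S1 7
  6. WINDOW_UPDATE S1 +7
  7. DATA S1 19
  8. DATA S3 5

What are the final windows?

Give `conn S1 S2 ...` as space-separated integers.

Answer: -14 -16 27 6

Derivation:
Op 1: conn=11 S1=22 S2=22 S3=11 blocked=[]
Op 2: conn=11 S1=22 S2=27 S3=11 blocked=[]
Op 3: conn=-8 S1=3 S2=27 S3=11 blocked=[1, 2, 3]
Op 4: conn=17 S1=3 S2=27 S3=11 blocked=[]
Op 5: conn=10 S1=-4 S2=27 S3=11 blocked=[1]
Op 6: conn=10 S1=3 S2=27 S3=11 blocked=[]
Op 7: conn=-9 S1=-16 S2=27 S3=11 blocked=[1, 2, 3]
Op 8: conn=-14 S1=-16 S2=27 S3=6 blocked=[1, 2, 3]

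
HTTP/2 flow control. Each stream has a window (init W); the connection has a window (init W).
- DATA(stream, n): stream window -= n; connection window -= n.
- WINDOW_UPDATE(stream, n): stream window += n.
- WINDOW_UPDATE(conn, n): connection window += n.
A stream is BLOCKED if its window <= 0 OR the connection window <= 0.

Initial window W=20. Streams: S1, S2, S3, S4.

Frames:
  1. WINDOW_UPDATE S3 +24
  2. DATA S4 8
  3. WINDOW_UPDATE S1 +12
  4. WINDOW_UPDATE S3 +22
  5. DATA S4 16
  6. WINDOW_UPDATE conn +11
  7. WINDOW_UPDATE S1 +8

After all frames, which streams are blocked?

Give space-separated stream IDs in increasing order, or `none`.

Answer: S4

Derivation:
Op 1: conn=20 S1=20 S2=20 S3=44 S4=20 blocked=[]
Op 2: conn=12 S1=20 S2=20 S3=44 S4=12 blocked=[]
Op 3: conn=12 S1=32 S2=20 S3=44 S4=12 blocked=[]
Op 4: conn=12 S1=32 S2=20 S3=66 S4=12 blocked=[]
Op 5: conn=-4 S1=32 S2=20 S3=66 S4=-4 blocked=[1, 2, 3, 4]
Op 6: conn=7 S1=32 S2=20 S3=66 S4=-4 blocked=[4]
Op 7: conn=7 S1=40 S2=20 S3=66 S4=-4 blocked=[4]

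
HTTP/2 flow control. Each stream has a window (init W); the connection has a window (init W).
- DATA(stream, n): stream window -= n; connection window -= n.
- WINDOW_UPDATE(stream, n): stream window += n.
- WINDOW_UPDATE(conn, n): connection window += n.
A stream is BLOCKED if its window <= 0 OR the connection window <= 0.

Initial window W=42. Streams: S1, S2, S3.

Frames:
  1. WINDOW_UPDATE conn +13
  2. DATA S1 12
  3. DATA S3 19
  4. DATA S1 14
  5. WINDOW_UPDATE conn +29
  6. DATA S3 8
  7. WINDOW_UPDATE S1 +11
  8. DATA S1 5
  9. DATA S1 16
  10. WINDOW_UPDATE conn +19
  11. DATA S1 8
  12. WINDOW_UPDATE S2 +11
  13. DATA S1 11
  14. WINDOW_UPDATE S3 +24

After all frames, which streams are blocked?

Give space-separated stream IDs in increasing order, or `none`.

Answer: S1

Derivation:
Op 1: conn=55 S1=42 S2=42 S3=42 blocked=[]
Op 2: conn=43 S1=30 S2=42 S3=42 blocked=[]
Op 3: conn=24 S1=30 S2=42 S3=23 blocked=[]
Op 4: conn=10 S1=16 S2=42 S3=23 blocked=[]
Op 5: conn=39 S1=16 S2=42 S3=23 blocked=[]
Op 6: conn=31 S1=16 S2=42 S3=15 blocked=[]
Op 7: conn=31 S1=27 S2=42 S3=15 blocked=[]
Op 8: conn=26 S1=22 S2=42 S3=15 blocked=[]
Op 9: conn=10 S1=6 S2=42 S3=15 blocked=[]
Op 10: conn=29 S1=6 S2=42 S3=15 blocked=[]
Op 11: conn=21 S1=-2 S2=42 S3=15 blocked=[1]
Op 12: conn=21 S1=-2 S2=53 S3=15 blocked=[1]
Op 13: conn=10 S1=-13 S2=53 S3=15 blocked=[1]
Op 14: conn=10 S1=-13 S2=53 S3=39 blocked=[1]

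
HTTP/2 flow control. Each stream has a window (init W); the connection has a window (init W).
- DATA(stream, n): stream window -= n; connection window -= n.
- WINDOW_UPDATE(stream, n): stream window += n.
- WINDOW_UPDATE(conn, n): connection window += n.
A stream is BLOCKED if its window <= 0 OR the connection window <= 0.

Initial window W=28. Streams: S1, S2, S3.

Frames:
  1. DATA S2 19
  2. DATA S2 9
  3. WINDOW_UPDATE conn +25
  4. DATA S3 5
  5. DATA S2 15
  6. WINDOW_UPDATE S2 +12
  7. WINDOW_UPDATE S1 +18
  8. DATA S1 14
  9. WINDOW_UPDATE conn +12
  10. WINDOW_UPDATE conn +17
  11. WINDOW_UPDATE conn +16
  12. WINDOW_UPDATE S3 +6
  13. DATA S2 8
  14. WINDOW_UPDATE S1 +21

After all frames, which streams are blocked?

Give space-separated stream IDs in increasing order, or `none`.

Answer: S2

Derivation:
Op 1: conn=9 S1=28 S2=9 S3=28 blocked=[]
Op 2: conn=0 S1=28 S2=0 S3=28 blocked=[1, 2, 3]
Op 3: conn=25 S1=28 S2=0 S3=28 blocked=[2]
Op 4: conn=20 S1=28 S2=0 S3=23 blocked=[2]
Op 5: conn=5 S1=28 S2=-15 S3=23 blocked=[2]
Op 6: conn=5 S1=28 S2=-3 S3=23 blocked=[2]
Op 7: conn=5 S1=46 S2=-3 S3=23 blocked=[2]
Op 8: conn=-9 S1=32 S2=-3 S3=23 blocked=[1, 2, 3]
Op 9: conn=3 S1=32 S2=-3 S3=23 blocked=[2]
Op 10: conn=20 S1=32 S2=-3 S3=23 blocked=[2]
Op 11: conn=36 S1=32 S2=-3 S3=23 blocked=[2]
Op 12: conn=36 S1=32 S2=-3 S3=29 blocked=[2]
Op 13: conn=28 S1=32 S2=-11 S3=29 blocked=[2]
Op 14: conn=28 S1=53 S2=-11 S3=29 blocked=[2]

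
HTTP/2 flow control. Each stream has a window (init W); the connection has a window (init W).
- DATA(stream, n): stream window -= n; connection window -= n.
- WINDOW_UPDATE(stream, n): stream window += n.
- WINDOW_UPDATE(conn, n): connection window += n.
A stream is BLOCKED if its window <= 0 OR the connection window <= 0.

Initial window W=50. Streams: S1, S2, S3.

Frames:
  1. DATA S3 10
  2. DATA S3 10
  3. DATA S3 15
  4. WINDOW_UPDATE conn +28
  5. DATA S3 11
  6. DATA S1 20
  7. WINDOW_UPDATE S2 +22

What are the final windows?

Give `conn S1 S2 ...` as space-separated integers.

Answer: 12 30 72 4

Derivation:
Op 1: conn=40 S1=50 S2=50 S3=40 blocked=[]
Op 2: conn=30 S1=50 S2=50 S3=30 blocked=[]
Op 3: conn=15 S1=50 S2=50 S3=15 blocked=[]
Op 4: conn=43 S1=50 S2=50 S3=15 blocked=[]
Op 5: conn=32 S1=50 S2=50 S3=4 blocked=[]
Op 6: conn=12 S1=30 S2=50 S3=4 blocked=[]
Op 7: conn=12 S1=30 S2=72 S3=4 blocked=[]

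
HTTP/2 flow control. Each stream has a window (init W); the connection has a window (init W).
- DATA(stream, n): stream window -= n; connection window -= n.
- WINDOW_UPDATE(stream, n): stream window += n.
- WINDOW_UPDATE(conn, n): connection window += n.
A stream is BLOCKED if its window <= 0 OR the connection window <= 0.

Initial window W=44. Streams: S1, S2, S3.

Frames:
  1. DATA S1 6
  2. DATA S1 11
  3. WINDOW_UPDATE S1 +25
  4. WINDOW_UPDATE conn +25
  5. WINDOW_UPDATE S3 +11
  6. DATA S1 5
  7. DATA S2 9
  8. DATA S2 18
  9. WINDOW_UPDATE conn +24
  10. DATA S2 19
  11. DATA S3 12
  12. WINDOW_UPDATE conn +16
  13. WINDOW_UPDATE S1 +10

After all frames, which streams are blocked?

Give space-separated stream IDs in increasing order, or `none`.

Op 1: conn=38 S1=38 S2=44 S3=44 blocked=[]
Op 2: conn=27 S1=27 S2=44 S3=44 blocked=[]
Op 3: conn=27 S1=52 S2=44 S3=44 blocked=[]
Op 4: conn=52 S1=52 S2=44 S3=44 blocked=[]
Op 5: conn=52 S1=52 S2=44 S3=55 blocked=[]
Op 6: conn=47 S1=47 S2=44 S3=55 blocked=[]
Op 7: conn=38 S1=47 S2=35 S3=55 blocked=[]
Op 8: conn=20 S1=47 S2=17 S3=55 blocked=[]
Op 9: conn=44 S1=47 S2=17 S3=55 blocked=[]
Op 10: conn=25 S1=47 S2=-2 S3=55 blocked=[2]
Op 11: conn=13 S1=47 S2=-2 S3=43 blocked=[2]
Op 12: conn=29 S1=47 S2=-2 S3=43 blocked=[2]
Op 13: conn=29 S1=57 S2=-2 S3=43 blocked=[2]

Answer: S2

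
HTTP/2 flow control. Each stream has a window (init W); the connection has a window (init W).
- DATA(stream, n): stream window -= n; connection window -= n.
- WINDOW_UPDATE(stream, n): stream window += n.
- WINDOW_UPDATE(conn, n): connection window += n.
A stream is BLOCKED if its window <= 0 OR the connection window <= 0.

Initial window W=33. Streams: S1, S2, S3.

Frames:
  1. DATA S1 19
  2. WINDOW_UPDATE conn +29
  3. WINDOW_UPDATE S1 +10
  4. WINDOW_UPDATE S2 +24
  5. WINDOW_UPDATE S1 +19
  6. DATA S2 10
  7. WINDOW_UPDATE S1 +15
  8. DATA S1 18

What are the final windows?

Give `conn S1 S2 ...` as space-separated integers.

Op 1: conn=14 S1=14 S2=33 S3=33 blocked=[]
Op 2: conn=43 S1=14 S2=33 S3=33 blocked=[]
Op 3: conn=43 S1=24 S2=33 S3=33 blocked=[]
Op 4: conn=43 S1=24 S2=57 S3=33 blocked=[]
Op 5: conn=43 S1=43 S2=57 S3=33 blocked=[]
Op 6: conn=33 S1=43 S2=47 S3=33 blocked=[]
Op 7: conn=33 S1=58 S2=47 S3=33 blocked=[]
Op 8: conn=15 S1=40 S2=47 S3=33 blocked=[]

Answer: 15 40 47 33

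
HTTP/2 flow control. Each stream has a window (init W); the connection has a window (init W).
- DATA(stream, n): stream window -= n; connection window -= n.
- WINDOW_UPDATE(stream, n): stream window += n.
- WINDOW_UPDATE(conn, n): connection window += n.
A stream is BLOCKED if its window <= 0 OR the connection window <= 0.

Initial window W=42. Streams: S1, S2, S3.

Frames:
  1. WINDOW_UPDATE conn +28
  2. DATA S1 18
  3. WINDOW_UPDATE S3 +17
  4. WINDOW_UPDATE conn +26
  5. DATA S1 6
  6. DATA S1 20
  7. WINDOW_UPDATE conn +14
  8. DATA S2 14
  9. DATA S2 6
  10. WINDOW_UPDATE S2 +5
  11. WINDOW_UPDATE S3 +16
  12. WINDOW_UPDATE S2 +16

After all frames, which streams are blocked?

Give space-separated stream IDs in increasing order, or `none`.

Answer: S1

Derivation:
Op 1: conn=70 S1=42 S2=42 S3=42 blocked=[]
Op 2: conn=52 S1=24 S2=42 S3=42 blocked=[]
Op 3: conn=52 S1=24 S2=42 S3=59 blocked=[]
Op 4: conn=78 S1=24 S2=42 S3=59 blocked=[]
Op 5: conn=72 S1=18 S2=42 S3=59 blocked=[]
Op 6: conn=52 S1=-2 S2=42 S3=59 blocked=[1]
Op 7: conn=66 S1=-2 S2=42 S3=59 blocked=[1]
Op 8: conn=52 S1=-2 S2=28 S3=59 blocked=[1]
Op 9: conn=46 S1=-2 S2=22 S3=59 blocked=[1]
Op 10: conn=46 S1=-2 S2=27 S3=59 blocked=[1]
Op 11: conn=46 S1=-2 S2=27 S3=75 blocked=[1]
Op 12: conn=46 S1=-2 S2=43 S3=75 blocked=[1]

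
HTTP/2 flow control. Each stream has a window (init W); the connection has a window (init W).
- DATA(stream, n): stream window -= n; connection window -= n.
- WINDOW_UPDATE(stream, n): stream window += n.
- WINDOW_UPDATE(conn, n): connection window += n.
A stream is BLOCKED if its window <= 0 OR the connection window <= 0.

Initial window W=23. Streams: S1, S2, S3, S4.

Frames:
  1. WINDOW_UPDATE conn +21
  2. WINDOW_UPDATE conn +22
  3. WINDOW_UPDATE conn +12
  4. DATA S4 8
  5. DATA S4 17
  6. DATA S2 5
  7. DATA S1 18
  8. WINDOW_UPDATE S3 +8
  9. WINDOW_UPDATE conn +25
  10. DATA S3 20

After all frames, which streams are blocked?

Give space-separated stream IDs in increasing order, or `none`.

Op 1: conn=44 S1=23 S2=23 S3=23 S4=23 blocked=[]
Op 2: conn=66 S1=23 S2=23 S3=23 S4=23 blocked=[]
Op 3: conn=78 S1=23 S2=23 S3=23 S4=23 blocked=[]
Op 4: conn=70 S1=23 S2=23 S3=23 S4=15 blocked=[]
Op 5: conn=53 S1=23 S2=23 S3=23 S4=-2 blocked=[4]
Op 6: conn=48 S1=23 S2=18 S3=23 S4=-2 blocked=[4]
Op 7: conn=30 S1=5 S2=18 S3=23 S4=-2 blocked=[4]
Op 8: conn=30 S1=5 S2=18 S3=31 S4=-2 blocked=[4]
Op 9: conn=55 S1=5 S2=18 S3=31 S4=-2 blocked=[4]
Op 10: conn=35 S1=5 S2=18 S3=11 S4=-2 blocked=[4]

Answer: S4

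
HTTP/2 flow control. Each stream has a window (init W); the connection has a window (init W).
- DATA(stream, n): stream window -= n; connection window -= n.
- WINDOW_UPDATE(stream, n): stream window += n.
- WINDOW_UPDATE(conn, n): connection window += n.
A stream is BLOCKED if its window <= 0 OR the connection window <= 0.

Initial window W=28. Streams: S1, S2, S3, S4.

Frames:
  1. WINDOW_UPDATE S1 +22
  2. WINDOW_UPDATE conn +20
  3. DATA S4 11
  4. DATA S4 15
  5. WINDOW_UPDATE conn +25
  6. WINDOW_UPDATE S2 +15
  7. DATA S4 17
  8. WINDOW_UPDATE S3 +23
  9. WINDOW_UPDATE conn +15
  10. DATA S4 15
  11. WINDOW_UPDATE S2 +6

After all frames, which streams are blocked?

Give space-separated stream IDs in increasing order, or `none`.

Answer: S4

Derivation:
Op 1: conn=28 S1=50 S2=28 S3=28 S4=28 blocked=[]
Op 2: conn=48 S1=50 S2=28 S3=28 S4=28 blocked=[]
Op 3: conn=37 S1=50 S2=28 S3=28 S4=17 blocked=[]
Op 4: conn=22 S1=50 S2=28 S3=28 S4=2 blocked=[]
Op 5: conn=47 S1=50 S2=28 S3=28 S4=2 blocked=[]
Op 6: conn=47 S1=50 S2=43 S3=28 S4=2 blocked=[]
Op 7: conn=30 S1=50 S2=43 S3=28 S4=-15 blocked=[4]
Op 8: conn=30 S1=50 S2=43 S3=51 S4=-15 blocked=[4]
Op 9: conn=45 S1=50 S2=43 S3=51 S4=-15 blocked=[4]
Op 10: conn=30 S1=50 S2=43 S3=51 S4=-30 blocked=[4]
Op 11: conn=30 S1=50 S2=49 S3=51 S4=-30 blocked=[4]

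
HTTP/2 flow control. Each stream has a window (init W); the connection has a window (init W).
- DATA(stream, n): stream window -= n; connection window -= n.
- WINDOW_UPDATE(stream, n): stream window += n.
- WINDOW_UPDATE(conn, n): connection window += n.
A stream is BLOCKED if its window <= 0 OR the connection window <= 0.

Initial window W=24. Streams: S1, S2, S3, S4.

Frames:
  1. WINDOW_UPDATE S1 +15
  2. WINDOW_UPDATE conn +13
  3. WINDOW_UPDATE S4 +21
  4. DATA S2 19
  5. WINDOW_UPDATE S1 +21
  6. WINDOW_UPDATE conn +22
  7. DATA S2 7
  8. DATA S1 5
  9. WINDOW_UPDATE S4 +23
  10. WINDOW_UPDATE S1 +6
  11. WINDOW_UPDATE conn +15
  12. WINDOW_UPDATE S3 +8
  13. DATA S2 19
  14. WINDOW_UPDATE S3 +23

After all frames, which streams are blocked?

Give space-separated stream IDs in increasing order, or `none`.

Answer: S2

Derivation:
Op 1: conn=24 S1=39 S2=24 S3=24 S4=24 blocked=[]
Op 2: conn=37 S1=39 S2=24 S3=24 S4=24 blocked=[]
Op 3: conn=37 S1=39 S2=24 S3=24 S4=45 blocked=[]
Op 4: conn=18 S1=39 S2=5 S3=24 S4=45 blocked=[]
Op 5: conn=18 S1=60 S2=5 S3=24 S4=45 blocked=[]
Op 6: conn=40 S1=60 S2=5 S3=24 S4=45 blocked=[]
Op 7: conn=33 S1=60 S2=-2 S3=24 S4=45 blocked=[2]
Op 8: conn=28 S1=55 S2=-2 S3=24 S4=45 blocked=[2]
Op 9: conn=28 S1=55 S2=-2 S3=24 S4=68 blocked=[2]
Op 10: conn=28 S1=61 S2=-2 S3=24 S4=68 blocked=[2]
Op 11: conn=43 S1=61 S2=-2 S3=24 S4=68 blocked=[2]
Op 12: conn=43 S1=61 S2=-2 S3=32 S4=68 blocked=[2]
Op 13: conn=24 S1=61 S2=-21 S3=32 S4=68 blocked=[2]
Op 14: conn=24 S1=61 S2=-21 S3=55 S4=68 blocked=[2]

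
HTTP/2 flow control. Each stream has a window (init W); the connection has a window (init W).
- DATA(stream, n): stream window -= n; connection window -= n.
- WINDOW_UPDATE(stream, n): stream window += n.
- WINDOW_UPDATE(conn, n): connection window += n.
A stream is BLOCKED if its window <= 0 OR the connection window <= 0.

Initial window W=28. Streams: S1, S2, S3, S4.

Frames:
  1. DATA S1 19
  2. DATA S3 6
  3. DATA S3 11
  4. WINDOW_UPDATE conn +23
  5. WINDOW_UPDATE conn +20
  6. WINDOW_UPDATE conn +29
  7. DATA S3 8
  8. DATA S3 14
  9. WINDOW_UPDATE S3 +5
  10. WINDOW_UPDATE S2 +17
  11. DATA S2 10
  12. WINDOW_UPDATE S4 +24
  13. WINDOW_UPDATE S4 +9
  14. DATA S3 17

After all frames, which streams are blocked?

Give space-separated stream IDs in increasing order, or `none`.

Answer: S3

Derivation:
Op 1: conn=9 S1=9 S2=28 S3=28 S4=28 blocked=[]
Op 2: conn=3 S1=9 S2=28 S3=22 S4=28 blocked=[]
Op 3: conn=-8 S1=9 S2=28 S3=11 S4=28 blocked=[1, 2, 3, 4]
Op 4: conn=15 S1=9 S2=28 S3=11 S4=28 blocked=[]
Op 5: conn=35 S1=9 S2=28 S3=11 S4=28 blocked=[]
Op 6: conn=64 S1=9 S2=28 S3=11 S4=28 blocked=[]
Op 7: conn=56 S1=9 S2=28 S3=3 S4=28 blocked=[]
Op 8: conn=42 S1=9 S2=28 S3=-11 S4=28 blocked=[3]
Op 9: conn=42 S1=9 S2=28 S3=-6 S4=28 blocked=[3]
Op 10: conn=42 S1=9 S2=45 S3=-6 S4=28 blocked=[3]
Op 11: conn=32 S1=9 S2=35 S3=-6 S4=28 blocked=[3]
Op 12: conn=32 S1=9 S2=35 S3=-6 S4=52 blocked=[3]
Op 13: conn=32 S1=9 S2=35 S3=-6 S4=61 blocked=[3]
Op 14: conn=15 S1=9 S2=35 S3=-23 S4=61 blocked=[3]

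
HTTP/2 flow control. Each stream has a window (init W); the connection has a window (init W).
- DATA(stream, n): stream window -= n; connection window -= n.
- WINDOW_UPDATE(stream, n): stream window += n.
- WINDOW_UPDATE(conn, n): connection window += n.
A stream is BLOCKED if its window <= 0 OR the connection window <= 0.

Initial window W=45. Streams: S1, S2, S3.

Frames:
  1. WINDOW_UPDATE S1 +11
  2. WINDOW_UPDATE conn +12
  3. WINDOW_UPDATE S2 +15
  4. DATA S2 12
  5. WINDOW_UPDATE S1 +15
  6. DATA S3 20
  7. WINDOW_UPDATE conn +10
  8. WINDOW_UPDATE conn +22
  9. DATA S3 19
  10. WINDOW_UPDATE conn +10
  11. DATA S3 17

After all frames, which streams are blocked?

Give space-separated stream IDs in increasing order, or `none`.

Answer: S3

Derivation:
Op 1: conn=45 S1=56 S2=45 S3=45 blocked=[]
Op 2: conn=57 S1=56 S2=45 S3=45 blocked=[]
Op 3: conn=57 S1=56 S2=60 S3=45 blocked=[]
Op 4: conn=45 S1=56 S2=48 S3=45 blocked=[]
Op 5: conn=45 S1=71 S2=48 S3=45 blocked=[]
Op 6: conn=25 S1=71 S2=48 S3=25 blocked=[]
Op 7: conn=35 S1=71 S2=48 S3=25 blocked=[]
Op 8: conn=57 S1=71 S2=48 S3=25 blocked=[]
Op 9: conn=38 S1=71 S2=48 S3=6 blocked=[]
Op 10: conn=48 S1=71 S2=48 S3=6 blocked=[]
Op 11: conn=31 S1=71 S2=48 S3=-11 blocked=[3]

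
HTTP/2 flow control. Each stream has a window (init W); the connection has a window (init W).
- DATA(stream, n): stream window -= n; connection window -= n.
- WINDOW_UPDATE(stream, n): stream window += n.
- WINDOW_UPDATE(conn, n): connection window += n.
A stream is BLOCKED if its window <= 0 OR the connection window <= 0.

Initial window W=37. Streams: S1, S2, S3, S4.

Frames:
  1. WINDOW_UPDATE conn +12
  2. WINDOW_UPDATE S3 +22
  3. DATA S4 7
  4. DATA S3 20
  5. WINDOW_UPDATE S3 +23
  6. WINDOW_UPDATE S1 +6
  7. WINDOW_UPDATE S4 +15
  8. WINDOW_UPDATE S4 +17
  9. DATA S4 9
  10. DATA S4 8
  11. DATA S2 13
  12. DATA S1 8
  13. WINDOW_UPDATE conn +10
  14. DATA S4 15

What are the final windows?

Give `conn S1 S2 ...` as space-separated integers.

Answer: -21 35 24 62 30

Derivation:
Op 1: conn=49 S1=37 S2=37 S3=37 S4=37 blocked=[]
Op 2: conn=49 S1=37 S2=37 S3=59 S4=37 blocked=[]
Op 3: conn=42 S1=37 S2=37 S3=59 S4=30 blocked=[]
Op 4: conn=22 S1=37 S2=37 S3=39 S4=30 blocked=[]
Op 5: conn=22 S1=37 S2=37 S3=62 S4=30 blocked=[]
Op 6: conn=22 S1=43 S2=37 S3=62 S4=30 blocked=[]
Op 7: conn=22 S1=43 S2=37 S3=62 S4=45 blocked=[]
Op 8: conn=22 S1=43 S2=37 S3=62 S4=62 blocked=[]
Op 9: conn=13 S1=43 S2=37 S3=62 S4=53 blocked=[]
Op 10: conn=5 S1=43 S2=37 S3=62 S4=45 blocked=[]
Op 11: conn=-8 S1=43 S2=24 S3=62 S4=45 blocked=[1, 2, 3, 4]
Op 12: conn=-16 S1=35 S2=24 S3=62 S4=45 blocked=[1, 2, 3, 4]
Op 13: conn=-6 S1=35 S2=24 S3=62 S4=45 blocked=[1, 2, 3, 4]
Op 14: conn=-21 S1=35 S2=24 S3=62 S4=30 blocked=[1, 2, 3, 4]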